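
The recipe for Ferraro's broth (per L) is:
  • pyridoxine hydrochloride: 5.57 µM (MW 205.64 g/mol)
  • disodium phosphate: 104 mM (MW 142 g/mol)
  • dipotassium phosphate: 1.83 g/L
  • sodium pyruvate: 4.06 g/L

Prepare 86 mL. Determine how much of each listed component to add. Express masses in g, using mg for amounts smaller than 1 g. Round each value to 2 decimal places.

Working volume: 86 mL = 0.086 L.
pyridoxine hydrochloride: 5.57 µmol/L × 205.64 g/mol × 0.086 L ÷ 1000 = 0.10 mg
disodium phosphate: 104 mmol/L × 142 g/mol × 0.086 L ÷ 1000 = 1.27 g
dipotassium phosphate: 1.83 g/L × 0.086 L = 0.15738 g = 157.38 mg
sodium pyruvate: 4.06 g/L × 0.086 L = 0.34916 g = 349.16 mg

pyridoxine hydrochloride 0.10 mg; disodium phosphate 1.27 g; dipotassium phosphate 157.38 mg; sodium pyruvate 349.16 mg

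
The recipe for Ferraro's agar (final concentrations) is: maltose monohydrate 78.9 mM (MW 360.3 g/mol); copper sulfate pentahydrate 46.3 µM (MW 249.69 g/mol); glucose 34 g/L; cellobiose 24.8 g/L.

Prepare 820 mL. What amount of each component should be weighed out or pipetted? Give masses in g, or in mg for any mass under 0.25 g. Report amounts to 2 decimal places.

Working volume: 820 mL = 0.82 L.
maltose monohydrate: 78.9 mmol/L × 360.3 g/mol × 0.82 L ÷ 1000 = 23.31 g
copper sulfate pentahydrate: 46.3 µmol/L × 249.69 g/mol × 0.82 L ÷ 1000 = 9.48 mg
glucose: 34 g/L × 0.82 L = 27.88 g
cellobiose: 24.8 g/L × 0.82 L = 20.34 g

maltose monohydrate 23.31 g; copper sulfate pentahydrate 9.48 mg; glucose 27.88 g; cellobiose 20.34 g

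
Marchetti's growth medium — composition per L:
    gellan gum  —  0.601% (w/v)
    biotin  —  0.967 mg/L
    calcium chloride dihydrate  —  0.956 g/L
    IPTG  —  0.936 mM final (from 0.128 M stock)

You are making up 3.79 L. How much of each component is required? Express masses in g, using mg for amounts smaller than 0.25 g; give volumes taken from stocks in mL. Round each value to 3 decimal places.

gellan gum 22.778 g; biotin 3.665 mg; calcium chloride dihydrate 3.623 g; IPTG 27.714 mL

Scale factor relative to 1 L: 3.79.
gellan gum: 0.601 g per 100 mL × 3790 mL ÷ 100 = 22.778 g
biotin: 0.967 mg/L × 3.79 L = 3.665 mg
calcium chloride dihydrate: 0.956 g/L × 3.79 L = 3.623 g
IPTG: V = C2·V2/C1 = 0.936 mM × 3790 mL ÷ 128 mM = 27.714 mL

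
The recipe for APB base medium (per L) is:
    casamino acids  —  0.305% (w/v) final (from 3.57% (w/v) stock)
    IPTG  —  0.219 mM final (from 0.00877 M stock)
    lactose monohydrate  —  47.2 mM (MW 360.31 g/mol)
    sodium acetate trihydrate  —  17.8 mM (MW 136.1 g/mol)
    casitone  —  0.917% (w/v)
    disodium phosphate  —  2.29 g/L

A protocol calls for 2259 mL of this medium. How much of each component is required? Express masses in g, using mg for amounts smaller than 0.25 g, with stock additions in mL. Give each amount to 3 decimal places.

casamino acids 192.996 mL; IPTG 56.411 mL; lactose monohydrate 38.418 g; sodium acetate trihydrate 5.473 g; casitone 20.715 g; disodium phosphate 5.173 g

Scale factor relative to 1 L: 2.259.
casamino acids: dilute stock: 0.305% ÷ 3.57% × 2259 mL = 192.996 mL
IPTG: C1V1 = C2V2 → 0.219 mM × 2259 mL ÷ 8.77 mM = 56.411 mL
lactose monohydrate: 47.2 mmol/L × 360.31 g/mol × 2.259 L ÷ 1000 = 38.418 g
sodium acetate trihydrate: 17.8 mmol/L × 136.1 g/mol × 2.259 L ÷ 1000 = 5.473 g
casitone: 0.917% w/v = 9.17 g/L → 9.17 × 2.259 L = 20.715 g
disodium phosphate: 2.29 g/L × 2.259 L = 5.173 g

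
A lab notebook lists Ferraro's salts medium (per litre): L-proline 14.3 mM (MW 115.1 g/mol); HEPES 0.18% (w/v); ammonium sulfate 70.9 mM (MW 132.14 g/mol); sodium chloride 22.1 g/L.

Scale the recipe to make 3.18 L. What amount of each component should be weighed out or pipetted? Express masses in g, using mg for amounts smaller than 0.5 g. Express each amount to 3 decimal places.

L-proline 5.234 g; HEPES 5.724 g; ammonium sulfate 29.793 g; sodium chloride 70.278 g

Working volume: 3.18 L.
L-proline: 14.3 mmol/L × 115.1 g/mol × 3.18 L ÷ 1000 = 5.234 g
HEPES: 0.18% w/v = 1.8 g/L → 1.8 × 3.18 L = 5.724 g
ammonium sulfate: 70.9 mmol/L × 132.14 g/mol × 3.18 L ÷ 1000 = 29.793 g
sodium chloride: 22.1 g/L × 3.18 L = 70.278 g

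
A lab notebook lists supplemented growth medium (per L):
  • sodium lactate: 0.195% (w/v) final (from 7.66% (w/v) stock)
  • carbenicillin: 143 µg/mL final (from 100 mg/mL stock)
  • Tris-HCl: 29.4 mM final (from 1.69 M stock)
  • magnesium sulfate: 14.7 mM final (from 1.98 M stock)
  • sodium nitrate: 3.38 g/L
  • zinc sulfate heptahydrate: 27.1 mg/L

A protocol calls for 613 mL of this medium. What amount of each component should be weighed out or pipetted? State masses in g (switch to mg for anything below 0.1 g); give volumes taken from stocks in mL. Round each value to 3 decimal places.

Target volume = 613 mL = 0.613 L.
sodium lactate: V = C2·V2/C1 = 0.195% ÷ 7.66% × 613 mL = 15.605 mL
carbenicillin: C1V1 = C2V2 → 143 µg/mL × 613 mL ÷ 100000 µg/mL = 0.877 mL
Tris-HCl: dilute stock: 29.4 mM × 613 mL ÷ 1690 mM = 10.664 mL
magnesium sulfate: dilute stock: 14.7 mM × 613 mL ÷ 1980 mM = 4.551 mL
sodium nitrate: 3.38 g/L × 0.613 L = 2.072 g
zinc sulfate heptahydrate: 27.1 mg/L × 0.613 L = 16.612 mg

sodium lactate 15.605 mL; carbenicillin 0.877 mL; Tris-HCl 10.664 mL; magnesium sulfate 4.551 mL; sodium nitrate 2.072 g; zinc sulfate heptahydrate 16.612 mg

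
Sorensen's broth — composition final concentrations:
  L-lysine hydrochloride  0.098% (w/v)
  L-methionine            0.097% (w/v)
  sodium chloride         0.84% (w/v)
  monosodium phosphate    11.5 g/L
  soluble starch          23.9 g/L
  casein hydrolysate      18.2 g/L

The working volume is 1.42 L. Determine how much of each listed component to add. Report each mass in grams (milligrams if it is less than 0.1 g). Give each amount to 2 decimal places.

Scale factor relative to 1 L: 1.42.
L-lysine hydrochloride: 0.098 g per 100 mL × 1420 mL ÷ 100 = 1.39 g
L-methionine: 0.097% w/v = 0.97 g/L → 0.97 × 1.42 L = 1.38 g
sodium chloride: 0.84% w/v = 8.4 g/L → 8.4 × 1.42 L = 11.93 g
monosodium phosphate: 11.5 g/L × 1.42 L = 16.33 g
soluble starch: 23.9 g/L × 1.42 L = 33.94 g
casein hydrolysate: 18.2 g/L × 1.42 L = 25.84 g

L-lysine hydrochloride 1.39 g; L-methionine 1.38 g; sodium chloride 11.93 g; monosodium phosphate 16.33 g; soluble starch 33.94 g; casein hydrolysate 25.84 g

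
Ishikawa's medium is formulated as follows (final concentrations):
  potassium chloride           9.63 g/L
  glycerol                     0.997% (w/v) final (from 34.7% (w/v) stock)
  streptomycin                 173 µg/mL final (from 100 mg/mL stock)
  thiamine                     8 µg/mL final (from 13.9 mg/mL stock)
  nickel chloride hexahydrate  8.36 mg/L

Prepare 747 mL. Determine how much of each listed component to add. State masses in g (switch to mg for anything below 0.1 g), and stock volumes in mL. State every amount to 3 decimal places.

potassium chloride 7.194 g; glycerol 21.463 mL; streptomycin 1.292 mL; thiamine 0.430 mL; nickel chloride hexahydrate 6.245 mg

Working volume: 747 mL = 0.747 L.
potassium chloride: 9.63 g/L × 0.747 L = 7.194 g
glycerol: V = C2·V2/C1 = 0.997% ÷ 34.7% × 747 mL = 21.463 mL
streptomycin: C1V1 = C2V2 → 173 µg/mL × 747 mL ÷ 100000 µg/mL = 1.292 mL
thiamine: C1V1 = C2V2 → 8 µg/mL × 747 mL ÷ 13900 µg/mL = 0.430 mL
nickel chloride hexahydrate: 8.36 mg/L × 0.747 L = 6.245 mg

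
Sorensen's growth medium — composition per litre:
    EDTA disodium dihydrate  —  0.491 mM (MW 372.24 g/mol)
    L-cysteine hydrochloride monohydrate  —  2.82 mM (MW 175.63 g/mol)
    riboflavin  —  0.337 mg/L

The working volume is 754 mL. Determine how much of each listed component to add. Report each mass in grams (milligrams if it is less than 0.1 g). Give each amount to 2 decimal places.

EDTA disodium dihydrate 0.14 g; L-cysteine hydrochloride monohydrate 0.37 g; riboflavin 0.25 mg

Scale factor relative to 1 L: 0.754.
EDTA disodium dihydrate: 0.491 mmol/L × 372.24 g/mol × 0.754 L ÷ 1000 = 0.14 g
L-cysteine hydrochloride monohydrate: 2.82 mmol/L × 175.63 g/mol × 0.754 L ÷ 1000 = 0.37 g
riboflavin: 0.337 mg/L × 0.754 L = 0.25 mg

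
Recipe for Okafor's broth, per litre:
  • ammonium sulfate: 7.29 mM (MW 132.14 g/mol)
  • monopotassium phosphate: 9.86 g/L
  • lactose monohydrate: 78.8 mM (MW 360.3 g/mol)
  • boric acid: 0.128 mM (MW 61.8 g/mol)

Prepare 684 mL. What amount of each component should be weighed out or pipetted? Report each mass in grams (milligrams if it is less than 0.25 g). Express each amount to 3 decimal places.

Working volume: 684 mL = 0.684 L.
ammonium sulfate: 7.29 mmol/L × 132.14 g/mol × 0.684 L ÷ 1000 = 0.659 g
monopotassium phosphate: 9.86 g/L × 0.684 L = 6.744 g
lactose monohydrate: 78.8 mmol/L × 360.3 g/mol × 0.684 L ÷ 1000 = 19.420 g
boric acid: 0.128 mmol/L × 61.8 mg/mmol × 0.684 L = 5.411 mg

ammonium sulfate 0.659 g; monopotassium phosphate 6.744 g; lactose monohydrate 19.420 g; boric acid 5.411 mg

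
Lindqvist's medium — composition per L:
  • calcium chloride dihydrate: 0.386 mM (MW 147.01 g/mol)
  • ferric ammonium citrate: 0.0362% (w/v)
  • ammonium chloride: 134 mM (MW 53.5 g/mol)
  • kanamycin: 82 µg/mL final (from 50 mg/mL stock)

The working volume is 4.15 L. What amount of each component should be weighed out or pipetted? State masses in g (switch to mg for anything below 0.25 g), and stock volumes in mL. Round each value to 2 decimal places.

calcium chloride dihydrate 235.50 mg; ferric ammonium citrate 1.50 g; ammonium chloride 29.75 g; kanamycin 6.81 mL

Scale factor relative to 1 L: 4.15.
calcium chloride dihydrate: 0.386 mmol/L × 147.01 mg/mmol × 4.15 L = 235.50 mg
ferric ammonium citrate: 0.0362% w/v = 0.362 g/L → 0.362 × 4.15 L = 1.50 g
ammonium chloride: 134 mmol/L × 53.5 g/mol × 4.15 L ÷ 1000 = 29.75 g
kanamycin: dilute stock: 82 µg/mL × 4150 mL ÷ 50000 µg/mL = 6.81 mL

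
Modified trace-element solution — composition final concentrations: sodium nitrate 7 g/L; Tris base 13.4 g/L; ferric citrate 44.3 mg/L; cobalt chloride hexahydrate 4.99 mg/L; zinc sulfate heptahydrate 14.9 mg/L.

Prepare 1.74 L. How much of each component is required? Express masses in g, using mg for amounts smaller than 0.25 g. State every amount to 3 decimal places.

sodium nitrate 12.180 g; Tris base 23.316 g; ferric citrate 77.082 mg; cobalt chloride hexahydrate 8.683 mg; zinc sulfate heptahydrate 25.926 mg

Working volume: 1.74 L.
sodium nitrate: 7 g/L × 1.74 L = 12.180 g
Tris base: 13.4 g/L × 1.74 L = 23.316 g
ferric citrate: 44.3 mg/L × 1.74 L = 77.082 mg
cobalt chloride hexahydrate: 4.99 mg/L × 1.74 L = 8.683 mg
zinc sulfate heptahydrate: 14.9 mg/L × 1.74 L = 25.926 mg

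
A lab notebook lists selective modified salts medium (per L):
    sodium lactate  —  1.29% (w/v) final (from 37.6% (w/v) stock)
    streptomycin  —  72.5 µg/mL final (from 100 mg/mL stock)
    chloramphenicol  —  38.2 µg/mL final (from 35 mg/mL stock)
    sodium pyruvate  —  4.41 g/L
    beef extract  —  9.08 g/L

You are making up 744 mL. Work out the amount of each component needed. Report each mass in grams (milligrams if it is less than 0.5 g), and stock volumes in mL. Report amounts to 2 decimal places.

Working volume: 744 mL = 0.744 L.
sodium lactate: dilute stock: 1.29% ÷ 37.6% × 744 mL = 25.53 mL
streptomycin: dilute stock: 72.5 µg/mL × 744 mL ÷ 100000 µg/mL = 0.54 mL
chloramphenicol: V = C2·V2/C1 = 38.2 µg/mL × 744 mL ÷ 35000 µg/mL = 0.81 mL
sodium pyruvate: 4.41 g/L × 0.744 L = 3.28 g
beef extract: 9.08 g/L × 0.744 L = 6.76 g

sodium lactate 25.53 mL; streptomycin 0.54 mL; chloramphenicol 0.81 mL; sodium pyruvate 3.28 g; beef extract 6.76 g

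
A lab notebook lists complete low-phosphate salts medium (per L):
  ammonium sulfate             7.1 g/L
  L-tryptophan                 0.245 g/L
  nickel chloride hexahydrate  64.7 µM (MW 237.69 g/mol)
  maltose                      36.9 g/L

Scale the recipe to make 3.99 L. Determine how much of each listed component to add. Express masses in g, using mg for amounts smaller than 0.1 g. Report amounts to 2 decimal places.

Working volume: 3.99 L.
ammonium sulfate: 7.1 g/L × 3.99 L = 28.33 g
L-tryptophan: 0.245 g/L × 3.99 L = 0.98 g
nickel chloride hexahydrate: 64.7 µmol/L × 237.69 g/mol × 3.99 L ÷ 1000 = 61.36 mg
maltose: 36.9 g/L × 3.99 L = 147.23 g

ammonium sulfate 28.33 g; L-tryptophan 0.98 g; nickel chloride hexahydrate 61.36 mg; maltose 147.23 g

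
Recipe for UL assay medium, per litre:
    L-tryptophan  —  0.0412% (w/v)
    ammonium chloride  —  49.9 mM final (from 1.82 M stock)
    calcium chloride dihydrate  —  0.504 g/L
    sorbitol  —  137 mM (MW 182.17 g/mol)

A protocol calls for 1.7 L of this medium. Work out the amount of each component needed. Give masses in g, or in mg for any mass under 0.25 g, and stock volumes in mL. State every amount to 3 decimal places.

L-tryptophan 0.700 g; ammonium chloride 46.610 mL; calcium chloride dihydrate 0.857 g; sorbitol 42.427 g

Working volume: 1.7 L.
L-tryptophan: 0.0412 g per 100 mL × 1700 mL ÷ 100 = 0.700 g
ammonium chloride: V = C2·V2/C1 = 49.9 mM × 1700 mL ÷ 1820 mM = 46.610 mL
calcium chloride dihydrate: 0.504 g/L × 1.7 L = 0.857 g
sorbitol: 137 mmol/L × 182.17 g/mol × 1.7 L ÷ 1000 = 42.427 g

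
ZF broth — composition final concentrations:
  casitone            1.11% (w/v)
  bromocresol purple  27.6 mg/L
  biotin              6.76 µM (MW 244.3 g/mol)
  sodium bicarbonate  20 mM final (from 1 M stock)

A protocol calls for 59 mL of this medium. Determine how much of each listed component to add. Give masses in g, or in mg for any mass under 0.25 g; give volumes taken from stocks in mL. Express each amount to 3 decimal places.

Scale factor relative to 1 L: 0.059.
casitone: 1.11% w/v = 11.1 g/L → 11.1 × 0.059 L = 0.655 g
bromocresol purple: 27.6 mg/L × 0.059 L = 1.628 mg
biotin: 6.76 µmol/L × 244.3 g/mol × 0.059 L ÷ 1000 = 0.097 mg
sodium bicarbonate: C1V1 = C2V2 → 20 mM × 59 mL ÷ 1000 mM = 1.180 mL

casitone 0.655 g; bromocresol purple 1.628 mg; biotin 0.097 mg; sodium bicarbonate 1.180 mL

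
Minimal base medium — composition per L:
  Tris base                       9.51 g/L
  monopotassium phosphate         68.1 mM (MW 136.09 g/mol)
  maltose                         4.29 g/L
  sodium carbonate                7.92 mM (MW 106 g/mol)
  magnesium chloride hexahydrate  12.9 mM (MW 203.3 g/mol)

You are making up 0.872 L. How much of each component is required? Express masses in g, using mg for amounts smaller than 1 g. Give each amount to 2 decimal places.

Scale factor relative to 1 L: 0.872.
Tris base: 9.51 g/L × 0.872 L = 8.29 g
monopotassium phosphate: 68.1 mmol/L × 136.09 g/mol × 0.872 L ÷ 1000 = 8.08 g
maltose: 4.29 g/L × 0.872 L = 3.74 g
sodium carbonate: 7.92 mmol/L × 106 mg/mmol × 0.872 L = 732.06 mg
magnesium chloride hexahydrate: 12.9 mmol/L × 203.3 g/mol × 0.872 L ÷ 1000 = 2.29 g

Tris base 8.29 g; monopotassium phosphate 8.08 g; maltose 3.74 g; sodium carbonate 732.06 mg; magnesium chloride hexahydrate 2.29 g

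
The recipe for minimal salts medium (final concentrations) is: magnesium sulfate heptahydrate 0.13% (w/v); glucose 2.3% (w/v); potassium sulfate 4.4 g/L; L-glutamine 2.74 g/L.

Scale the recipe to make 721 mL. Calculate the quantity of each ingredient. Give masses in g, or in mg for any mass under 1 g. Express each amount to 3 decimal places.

magnesium sulfate heptahydrate 937.300 mg; glucose 16.583 g; potassium sulfate 3.172 g; L-glutamine 1.976 g

Target volume = 721 mL = 0.721 L.
magnesium sulfate heptahydrate: 0.13% w/v = 1.3 g/L → 1.3 × 0.721 L = 0.9373 g = 937.300 mg
glucose: 2.3% w/v = 23 g/L → 23 × 0.721 L = 16.583 g
potassium sulfate: 4.4 g/L × 0.721 L = 3.172 g
L-glutamine: 2.74 g/L × 0.721 L = 1.976 g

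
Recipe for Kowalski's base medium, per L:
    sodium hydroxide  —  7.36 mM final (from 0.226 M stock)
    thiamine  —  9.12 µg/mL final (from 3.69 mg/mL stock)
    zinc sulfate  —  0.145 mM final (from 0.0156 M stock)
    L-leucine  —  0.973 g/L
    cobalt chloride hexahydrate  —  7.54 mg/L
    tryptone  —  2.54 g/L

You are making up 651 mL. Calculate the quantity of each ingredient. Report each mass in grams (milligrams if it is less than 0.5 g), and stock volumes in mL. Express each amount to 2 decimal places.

Scale factor relative to 1 L: 0.651.
sodium hydroxide: C1V1 = C2V2 → 7.36 mM × 651 mL ÷ 226 mM = 21.20 mL
thiamine: V = C2·V2/C1 = 9.12 µg/mL × 651 mL ÷ 3690 µg/mL = 1.61 mL
zinc sulfate: dilute stock: 0.145 mM × 651 mL ÷ 15.6 mM = 6.05 mL
L-leucine: 0.973 g/L × 0.651 L = 0.63 g
cobalt chloride hexahydrate: 7.54 mg/L × 0.651 L = 4.91 mg
tryptone: 2.54 g/L × 0.651 L = 1.65 g

sodium hydroxide 21.20 mL; thiamine 1.61 mL; zinc sulfate 6.05 mL; L-leucine 0.63 g; cobalt chloride hexahydrate 4.91 mg; tryptone 1.65 g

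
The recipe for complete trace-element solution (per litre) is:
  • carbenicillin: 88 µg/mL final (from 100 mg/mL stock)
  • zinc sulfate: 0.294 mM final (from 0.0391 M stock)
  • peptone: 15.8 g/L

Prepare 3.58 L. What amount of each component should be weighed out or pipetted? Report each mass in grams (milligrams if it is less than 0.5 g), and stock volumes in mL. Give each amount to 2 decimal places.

carbenicillin 3.15 mL; zinc sulfate 26.92 mL; peptone 56.56 g

Scale factor relative to 1 L: 3.58.
carbenicillin: dilute stock: 88 µg/mL × 3580 mL ÷ 100000 µg/mL = 3.15 mL
zinc sulfate: V = C2·V2/C1 = 0.294 mM × 3580 mL ÷ 39.1 mM = 26.92 mL
peptone: 15.8 g/L × 3.58 L = 56.56 g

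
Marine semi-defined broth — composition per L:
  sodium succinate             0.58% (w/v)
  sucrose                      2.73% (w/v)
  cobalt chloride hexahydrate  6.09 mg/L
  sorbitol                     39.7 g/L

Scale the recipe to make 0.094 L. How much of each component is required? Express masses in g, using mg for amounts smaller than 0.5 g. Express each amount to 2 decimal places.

sodium succinate 0.55 g; sucrose 2.57 g; cobalt chloride hexahydrate 0.57 mg; sorbitol 3.73 g

Scale factor relative to 1 L: 0.094.
sodium succinate: 0.58% w/v = 5.8 g/L → 5.8 × 0.094 L = 0.55 g
sucrose: 2.73 g per 100 mL × 94 mL ÷ 100 = 2.57 g
cobalt chloride hexahydrate: 6.09 mg/L × 0.094 L = 0.57 mg
sorbitol: 39.7 g/L × 0.094 L = 3.73 g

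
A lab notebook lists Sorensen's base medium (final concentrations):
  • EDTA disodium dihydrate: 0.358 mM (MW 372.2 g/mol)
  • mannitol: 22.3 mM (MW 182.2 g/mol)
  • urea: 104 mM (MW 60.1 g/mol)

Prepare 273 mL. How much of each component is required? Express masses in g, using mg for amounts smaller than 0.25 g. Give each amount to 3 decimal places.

Target volume = 273 mL = 0.273 L.
EDTA disodium dihydrate: 0.358 mmol/L × 372.2 mg/mmol × 0.273 L = 36.377 mg
mannitol: 22.3 mmol/L × 182.2 g/mol × 0.273 L ÷ 1000 = 1.109 g
urea: 104 mmol/L × 60.1 g/mol × 0.273 L ÷ 1000 = 1.706 g

EDTA disodium dihydrate 36.377 mg; mannitol 1.109 g; urea 1.706 g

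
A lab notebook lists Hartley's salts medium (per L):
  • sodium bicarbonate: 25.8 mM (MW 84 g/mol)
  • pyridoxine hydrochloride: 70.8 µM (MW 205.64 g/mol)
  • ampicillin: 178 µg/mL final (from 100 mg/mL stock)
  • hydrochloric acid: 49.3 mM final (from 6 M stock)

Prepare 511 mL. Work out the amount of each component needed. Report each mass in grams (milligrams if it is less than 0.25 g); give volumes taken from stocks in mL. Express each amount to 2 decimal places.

sodium bicarbonate 1.11 g; pyridoxine hydrochloride 7.44 mg; ampicillin 0.91 mL; hydrochloric acid 4.20 mL

Target volume = 511 mL = 0.511 L.
sodium bicarbonate: 25.8 mmol/L × 84 g/mol × 0.511 L ÷ 1000 = 1.11 g
pyridoxine hydrochloride: 70.8 µmol/L × 205.64 g/mol × 0.511 L ÷ 1000 = 7.44 mg
ampicillin: C1V1 = C2V2 → 178 µg/mL × 511 mL ÷ 100000 µg/mL = 0.91 mL
hydrochloric acid: V = C2·V2/C1 = 49.3 mM × 511 mL ÷ 6000 mM = 4.20 mL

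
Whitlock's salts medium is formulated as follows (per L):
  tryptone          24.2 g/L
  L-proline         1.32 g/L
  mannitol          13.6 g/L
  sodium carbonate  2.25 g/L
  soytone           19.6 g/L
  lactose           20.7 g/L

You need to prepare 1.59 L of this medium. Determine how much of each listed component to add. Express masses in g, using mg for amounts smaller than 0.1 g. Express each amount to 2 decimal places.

tryptone 38.48 g; L-proline 2.10 g; mannitol 21.62 g; sodium carbonate 3.58 g; soytone 31.16 g; lactose 32.91 g

Scale factor relative to 1 L: 1.59.
tryptone: 24.2 g/L × 1.59 L = 38.48 g
L-proline: 1.32 g/L × 1.59 L = 2.10 g
mannitol: 13.6 g/L × 1.59 L = 21.62 g
sodium carbonate: 2.25 g/L × 1.59 L = 3.58 g
soytone: 19.6 g/L × 1.59 L = 31.16 g
lactose: 20.7 g/L × 1.59 L = 32.91 g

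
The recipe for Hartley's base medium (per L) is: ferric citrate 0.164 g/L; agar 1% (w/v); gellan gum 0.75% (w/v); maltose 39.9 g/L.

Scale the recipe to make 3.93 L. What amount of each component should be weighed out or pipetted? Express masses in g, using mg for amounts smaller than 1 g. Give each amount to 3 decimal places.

Working volume: 3.93 L.
ferric citrate: 0.164 g/L × 3.93 L = 0.64452 g = 644.520 mg
agar: 1% w/v = 10 g/L → 10 × 3.93 L = 39.300 g
gellan gum: 0.75 g per 100 mL × 3930 mL ÷ 100 = 29.475 g
maltose: 39.9 g/L × 3.93 L = 156.807 g

ferric citrate 644.520 mg; agar 39.300 g; gellan gum 29.475 g; maltose 156.807 g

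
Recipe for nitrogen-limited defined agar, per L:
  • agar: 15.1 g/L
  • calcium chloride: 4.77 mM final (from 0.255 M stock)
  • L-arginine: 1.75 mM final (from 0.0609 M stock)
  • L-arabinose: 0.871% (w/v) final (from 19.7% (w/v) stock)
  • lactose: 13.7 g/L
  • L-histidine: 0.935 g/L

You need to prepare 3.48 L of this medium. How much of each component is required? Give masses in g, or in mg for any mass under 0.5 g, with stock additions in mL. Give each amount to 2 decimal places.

Scale factor relative to 1 L: 3.48.
agar: 15.1 g/L × 3.48 L = 52.55 g
calcium chloride: C1V1 = C2V2 → 4.77 mM × 3480 mL ÷ 255 mM = 65.10 mL
L-arginine: V = C2·V2/C1 = 1.75 mM × 3480 mL ÷ 60.9 mM = 100.00 mL
L-arabinose: dilute stock: 0.871% ÷ 19.7% × 3480 mL = 153.86 mL
lactose: 13.7 g/L × 3.48 L = 47.68 g
L-histidine: 0.935 g/L × 3.48 L = 3.25 g

agar 52.55 g; calcium chloride 65.10 mL; L-arginine 100.00 mL; L-arabinose 153.86 mL; lactose 47.68 g; L-histidine 3.25 g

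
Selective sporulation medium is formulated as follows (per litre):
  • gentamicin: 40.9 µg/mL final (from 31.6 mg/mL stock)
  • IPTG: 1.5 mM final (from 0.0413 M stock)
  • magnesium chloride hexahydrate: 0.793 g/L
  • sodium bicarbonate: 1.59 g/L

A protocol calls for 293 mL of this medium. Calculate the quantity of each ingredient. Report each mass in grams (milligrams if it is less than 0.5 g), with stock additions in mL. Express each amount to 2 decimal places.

gentamicin 0.38 mL; IPTG 10.64 mL; magnesium chloride hexahydrate 232.35 mg; sodium bicarbonate 465.87 mg

Scale factor relative to 1 L: 0.293.
gentamicin: V = C2·V2/C1 = 40.9 µg/mL × 293 mL ÷ 31600 µg/mL = 0.38 mL
IPTG: V = C2·V2/C1 = 1.5 mM × 293 mL ÷ 41.3 mM = 10.64 mL
magnesium chloride hexahydrate: 0.793 g/L × 0.293 L = 0.232349 g = 232.35 mg
sodium bicarbonate: 1.59 g/L × 0.293 L = 0.46587 g = 465.87 mg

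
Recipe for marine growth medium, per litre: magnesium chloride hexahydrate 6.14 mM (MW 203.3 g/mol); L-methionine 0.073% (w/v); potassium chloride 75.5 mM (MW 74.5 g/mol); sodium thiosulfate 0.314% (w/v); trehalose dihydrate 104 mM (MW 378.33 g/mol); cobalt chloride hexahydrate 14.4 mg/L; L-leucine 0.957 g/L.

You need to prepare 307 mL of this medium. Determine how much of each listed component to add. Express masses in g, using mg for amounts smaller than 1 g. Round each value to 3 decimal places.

magnesium chloride hexahydrate 383.216 mg; L-methionine 224.110 mg; potassium chloride 1.727 g; sodium thiosulfate 963.980 mg; trehalose dihydrate 12.079 g; cobalt chloride hexahydrate 4.421 mg; L-leucine 293.799 mg

Scale factor relative to 1 L: 0.307.
magnesium chloride hexahydrate: 6.14 mmol/L × 203.3 mg/mmol × 0.307 L = 383.216 mg
L-methionine: 0.073 g per 100 mL × 307 mL ÷ 100 = 0.22411 g = 224.110 mg
potassium chloride: 75.5 mmol/L × 74.5 g/mol × 0.307 L ÷ 1000 = 1.727 g
sodium thiosulfate: 0.314% w/v = 3.14 g/L → 3.14 × 0.307 L = 0.96398 g = 963.980 mg
trehalose dihydrate: 104 mmol/L × 378.33 g/mol × 0.307 L ÷ 1000 = 12.079 g
cobalt chloride hexahydrate: 14.4 mg/L × 0.307 L = 4.421 mg
L-leucine: 0.957 g/L × 0.307 L = 0.293799 g = 293.799 mg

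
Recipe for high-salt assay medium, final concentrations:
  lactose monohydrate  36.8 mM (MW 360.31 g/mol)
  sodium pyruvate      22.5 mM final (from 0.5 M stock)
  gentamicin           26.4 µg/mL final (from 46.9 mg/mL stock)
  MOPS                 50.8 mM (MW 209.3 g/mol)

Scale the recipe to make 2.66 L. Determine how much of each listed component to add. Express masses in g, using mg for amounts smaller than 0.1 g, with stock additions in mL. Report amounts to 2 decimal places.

Working volume: 2.66 L.
lactose monohydrate: 36.8 mmol/L × 360.31 g/mol × 2.66 L ÷ 1000 = 35.27 g
sodium pyruvate: V = C2·V2/C1 = 22.5 mM × 2660 mL ÷ 500 mM = 119.70 mL
gentamicin: V = C2·V2/C1 = 26.4 µg/mL × 2660 mL ÷ 46900 µg/mL = 1.50 mL
MOPS: 50.8 mmol/L × 209.3 g/mol × 2.66 L ÷ 1000 = 28.28 g

lactose monohydrate 35.27 g; sodium pyruvate 119.70 mL; gentamicin 1.50 mL; MOPS 28.28 g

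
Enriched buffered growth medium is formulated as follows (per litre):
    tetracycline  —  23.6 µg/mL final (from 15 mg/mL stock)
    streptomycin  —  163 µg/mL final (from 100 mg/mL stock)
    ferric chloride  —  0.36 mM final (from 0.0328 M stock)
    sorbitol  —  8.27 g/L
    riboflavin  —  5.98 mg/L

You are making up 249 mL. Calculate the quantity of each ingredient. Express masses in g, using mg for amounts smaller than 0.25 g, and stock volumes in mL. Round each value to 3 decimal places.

Target volume = 249 mL = 0.249 L.
tetracycline: V = C2·V2/C1 = 23.6 µg/mL × 249 mL ÷ 15000 µg/mL = 0.392 mL
streptomycin: V = C2·V2/C1 = 163 µg/mL × 249 mL ÷ 100000 µg/mL = 0.406 mL
ferric chloride: dilute stock: 0.36 mM × 249 mL ÷ 32.8 mM = 2.733 mL
sorbitol: 8.27 g/L × 0.249 L = 2.059 g
riboflavin: 5.98 mg/L × 0.249 L = 1.489 mg

tetracycline 0.392 mL; streptomycin 0.406 mL; ferric chloride 2.733 mL; sorbitol 2.059 g; riboflavin 1.489 mg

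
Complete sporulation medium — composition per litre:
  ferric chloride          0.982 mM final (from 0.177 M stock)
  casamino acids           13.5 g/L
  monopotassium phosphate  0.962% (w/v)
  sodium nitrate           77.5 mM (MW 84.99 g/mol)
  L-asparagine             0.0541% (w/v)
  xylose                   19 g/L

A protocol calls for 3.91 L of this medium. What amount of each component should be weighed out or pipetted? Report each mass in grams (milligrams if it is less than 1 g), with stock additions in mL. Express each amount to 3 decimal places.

ferric chloride 21.693 mL; casamino acids 52.785 g; monopotassium phosphate 37.614 g; sodium nitrate 25.754 g; L-asparagine 2.115 g; xylose 74.290 g

Working volume: 3.91 L.
ferric chloride: dilute stock: 0.982 mM × 3910 mL ÷ 177 mM = 21.693 mL
casamino acids: 13.5 g/L × 3.91 L = 52.785 g
monopotassium phosphate: 0.962% w/v = 9.62 g/L → 9.62 × 3.91 L = 37.614 g
sodium nitrate: 77.5 mmol/L × 84.99 g/mol × 3.91 L ÷ 1000 = 25.754 g
L-asparagine: 0.0541% w/v = 0.541 g/L → 0.541 × 3.91 L = 2.115 g
xylose: 19 g/L × 3.91 L = 74.290 g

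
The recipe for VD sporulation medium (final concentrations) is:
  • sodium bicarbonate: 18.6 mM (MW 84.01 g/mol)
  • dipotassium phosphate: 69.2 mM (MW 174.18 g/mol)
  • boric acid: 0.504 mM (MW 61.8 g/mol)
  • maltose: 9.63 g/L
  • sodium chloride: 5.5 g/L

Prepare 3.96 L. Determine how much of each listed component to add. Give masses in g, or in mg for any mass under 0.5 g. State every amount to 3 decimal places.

sodium bicarbonate 6.188 g; dipotassium phosphate 47.731 g; boric acid 123.343 mg; maltose 38.135 g; sodium chloride 21.780 g

Working volume: 3.96 L.
sodium bicarbonate: 18.6 mmol/L × 84.01 g/mol × 3.96 L ÷ 1000 = 6.188 g
dipotassium phosphate: 69.2 mmol/L × 174.18 g/mol × 3.96 L ÷ 1000 = 47.731 g
boric acid: 0.504 mmol/L × 61.8 mg/mmol × 3.96 L = 123.343 mg
maltose: 9.63 g/L × 3.96 L = 38.135 g
sodium chloride: 5.5 g/L × 3.96 L = 21.780 g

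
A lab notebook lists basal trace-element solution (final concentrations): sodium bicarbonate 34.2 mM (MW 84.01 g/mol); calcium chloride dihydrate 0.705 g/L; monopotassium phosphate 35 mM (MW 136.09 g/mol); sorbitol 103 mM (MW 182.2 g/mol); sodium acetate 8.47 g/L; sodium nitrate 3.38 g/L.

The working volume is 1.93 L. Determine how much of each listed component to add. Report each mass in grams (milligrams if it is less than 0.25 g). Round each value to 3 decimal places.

Scale factor relative to 1 L: 1.93.
sodium bicarbonate: 34.2 mmol/L × 84.01 g/mol × 1.93 L ÷ 1000 = 5.545 g
calcium chloride dihydrate: 0.705 g/L × 1.93 L = 1.361 g
monopotassium phosphate: 35 mmol/L × 136.09 g/mol × 1.93 L ÷ 1000 = 9.193 g
sorbitol: 103 mmol/L × 182.2 g/mol × 1.93 L ÷ 1000 = 36.220 g
sodium acetate: 8.47 g/L × 1.93 L = 16.347 g
sodium nitrate: 3.38 g/L × 1.93 L = 6.523 g

sodium bicarbonate 5.545 g; calcium chloride dihydrate 1.361 g; monopotassium phosphate 9.193 g; sorbitol 36.220 g; sodium acetate 16.347 g; sodium nitrate 6.523 g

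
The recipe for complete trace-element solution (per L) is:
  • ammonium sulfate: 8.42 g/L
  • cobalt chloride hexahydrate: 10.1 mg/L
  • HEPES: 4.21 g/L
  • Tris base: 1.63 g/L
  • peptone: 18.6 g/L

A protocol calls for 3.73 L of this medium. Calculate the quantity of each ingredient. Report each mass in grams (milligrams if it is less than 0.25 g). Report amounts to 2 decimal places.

Scale factor relative to 1 L: 3.73.
ammonium sulfate: 8.42 g/L × 3.73 L = 31.41 g
cobalt chloride hexahydrate: 10.1 mg/L × 3.73 L = 37.67 mg
HEPES: 4.21 g/L × 3.73 L = 15.70 g
Tris base: 1.63 g/L × 3.73 L = 6.08 g
peptone: 18.6 g/L × 3.73 L = 69.38 g

ammonium sulfate 31.41 g; cobalt chloride hexahydrate 37.67 mg; HEPES 15.70 g; Tris base 6.08 g; peptone 69.38 g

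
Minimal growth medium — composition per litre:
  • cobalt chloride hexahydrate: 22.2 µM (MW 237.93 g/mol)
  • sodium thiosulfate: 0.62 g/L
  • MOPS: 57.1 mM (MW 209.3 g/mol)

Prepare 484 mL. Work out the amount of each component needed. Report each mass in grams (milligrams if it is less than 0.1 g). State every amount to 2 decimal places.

Working volume: 484 mL = 0.484 L.
cobalt chloride hexahydrate: 22.2 µmol/L × 237.93 g/mol × 0.484 L ÷ 1000 = 2.56 mg
sodium thiosulfate: 0.62 g/L × 0.484 L = 0.30 g
MOPS: 57.1 mmol/L × 209.3 g/mol × 0.484 L ÷ 1000 = 5.78 g

cobalt chloride hexahydrate 2.56 mg; sodium thiosulfate 0.30 g; MOPS 5.78 g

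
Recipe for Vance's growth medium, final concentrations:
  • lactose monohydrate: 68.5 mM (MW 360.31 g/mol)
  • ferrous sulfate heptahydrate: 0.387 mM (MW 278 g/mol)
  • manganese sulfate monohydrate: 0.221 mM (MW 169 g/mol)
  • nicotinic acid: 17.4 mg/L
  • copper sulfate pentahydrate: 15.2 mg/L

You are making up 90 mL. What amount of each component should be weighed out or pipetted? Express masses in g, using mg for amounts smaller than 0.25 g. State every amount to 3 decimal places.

lactose monohydrate 2.221 g; ferrous sulfate heptahydrate 9.683 mg; manganese sulfate monohydrate 3.361 mg; nicotinic acid 1.566 mg; copper sulfate pentahydrate 1.368 mg

Working volume: 90 mL = 0.09 L.
lactose monohydrate: 68.5 mmol/L × 360.31 g/mol × 0.09 L ÷ 1000 = 2.221 g
ferrous sulfate heptahydrate: 0.387 mmol/L × 278 mg/mmol × 0.09 L = 9.683 mg
manganese sulfate monohydrate: 0.221 mmol/L × 169 mg/mmol × 0.09 L = 3.361 mg
nicotinic acid: 17.4 mg/L × 0.09 L = 1.566 mg
copper sulfate pentahydrate: 15.2 mg/L × 0.09 L = 1.368 mg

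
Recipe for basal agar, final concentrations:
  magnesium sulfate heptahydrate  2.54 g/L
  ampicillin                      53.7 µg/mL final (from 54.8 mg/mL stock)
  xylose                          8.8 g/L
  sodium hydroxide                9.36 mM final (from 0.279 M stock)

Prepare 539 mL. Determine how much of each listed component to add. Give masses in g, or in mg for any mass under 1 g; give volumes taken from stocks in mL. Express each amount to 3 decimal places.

magnesium sulfate heptahydrate 1.369 g; ampicillin 0.528 mL; xylose 4.743 g; sodium hydroxide 18.083 mL

Target volume = 539 mL = 0.539 L.
magnesium sulfate heptahydrate: 2.54 g/L × 0.539 L = 1.369 g
ampicillin: C1V1 = C2V2 → 53.7 µg/mL × 539 mL ÷ 54800 µg/mL = 0.528 mL
xylose: 8.8 g/L × 0.539 L = 4.743 g
sodium hydroxide: C1V1 = C2V2 → 9.36 mM × 539 mL ÷ 279 mM = 18.083 mL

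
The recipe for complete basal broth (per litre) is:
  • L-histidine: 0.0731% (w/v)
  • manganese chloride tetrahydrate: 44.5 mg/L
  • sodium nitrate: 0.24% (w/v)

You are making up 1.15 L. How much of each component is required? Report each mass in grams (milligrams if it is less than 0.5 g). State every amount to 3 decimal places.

L-histidine 0.841 g; manganese chloride tetrahydrate 51.175 mg; sodium nitrate 2.760 g

Working volume: 1.15 L.
L-histidine: 0.0731 g per 100 mL × 1150 mL ÷ 100 = 0.841 g
manganese chloride tetrahydrate: 44.5 mg/L × 1.15 L = 51.175 mg
sodium nitrate: 0.24 g per 100 mL × 1150 mL ÷ 100 = 2.760 g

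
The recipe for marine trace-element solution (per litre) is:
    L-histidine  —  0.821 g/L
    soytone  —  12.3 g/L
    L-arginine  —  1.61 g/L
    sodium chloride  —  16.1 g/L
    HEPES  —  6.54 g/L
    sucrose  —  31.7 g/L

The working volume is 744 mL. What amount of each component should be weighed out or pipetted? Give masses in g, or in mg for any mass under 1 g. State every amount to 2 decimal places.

L-histidine 610.82 mg; soytone 9.15 g; L-arginine 1.20 g; sodium chloride 11.98 g; HEPES 4.87 g; sucrose 23.58 g

Working volume: 744 mL = 0.744 L.
L-histidine: 0.821 g/L × 0.744 L = 0.610824 g = 610.82 mg
soytone: 12.3 g/L × 0.744 L = 9.15 g
L-arginine: 1.61 g/L × 0.744 L = 1.20 g
sodium chloride: 16.1 g/L × 0.744 L = 11.98 g
HEPES: 6.54 g/L × 0.744 L = 4.87 g
sucrose: 31.7 g/L × 0.744 L = 23.58 g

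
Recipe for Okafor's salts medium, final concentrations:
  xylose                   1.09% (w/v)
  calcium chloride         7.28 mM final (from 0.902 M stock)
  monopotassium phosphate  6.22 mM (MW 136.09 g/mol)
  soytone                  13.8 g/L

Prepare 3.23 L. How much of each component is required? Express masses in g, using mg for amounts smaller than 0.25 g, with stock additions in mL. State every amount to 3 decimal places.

xylose 35.207 g; calcium chloride 26.069 mL; monopotassium phosphate 2.734 g; soytone 44.574 g

Working volume: 3.23 L.
xylose: 1.09 g per 100 mL × 3230 mL ÷ 100 = 35.207 g
calcium chloride: C1V1 = C2V2 → 7.28 mM × 3230 mL ÷ 902 mM = 26.069 mL
monopotassium phosphate: 6.22 mmol/L × 136.09 g/mol × 3.23 L ÷ 1000 = 2.734 g
soytone: 13.8 g/L × 3.23 L = 44.574 g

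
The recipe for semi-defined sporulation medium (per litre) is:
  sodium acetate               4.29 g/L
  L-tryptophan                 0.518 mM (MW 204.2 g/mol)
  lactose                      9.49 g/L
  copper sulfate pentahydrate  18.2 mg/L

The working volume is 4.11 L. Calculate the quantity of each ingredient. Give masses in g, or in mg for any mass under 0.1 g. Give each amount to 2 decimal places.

sodium acetate 17.63 g; L-tryptophan 0.43 g; lactose 39.00 g; copper sulfate pentahydrate 74.80 mg

Working volume: 4.11 L.
sodium acetate: 4.29 g/L × 4.11 L = 17.63 g
L-tryptophan: 0.518 mmol/L × 204.2 g/mol × 4.11 L ÷ 1000 = 0.43 g
lactose: 9.49 g/L × 4.11 L = 39.00 g
copper sulfate pentahydrate: 18.2 mg/L × 4.11 L = 74.80 mg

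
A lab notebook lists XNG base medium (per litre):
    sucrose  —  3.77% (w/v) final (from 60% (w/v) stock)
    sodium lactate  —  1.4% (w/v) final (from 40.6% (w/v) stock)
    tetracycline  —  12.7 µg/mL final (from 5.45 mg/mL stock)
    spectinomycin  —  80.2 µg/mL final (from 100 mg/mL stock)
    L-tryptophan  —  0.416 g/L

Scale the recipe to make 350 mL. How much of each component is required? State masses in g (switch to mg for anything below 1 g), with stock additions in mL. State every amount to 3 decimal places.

sucrose 21.992 mL; sodium lactate 12.069 mL; tetracycline 0.816 mL; spectinomycin 0.281 mL; L-tryptophan 145.600 mg

Working volume: 350 mL = 0.35 L.
sucrose: V = C2·V2/C1 = 3.77% ÷ 60% × 350 mL = 21.992 mL
sodium lactate: C1V1 = C2V2 → 1.4% ÷ 40.6% × 350 mL = 12.069 mL
tetracycline: C1V1 = C2V2 → 12.7 µg/mL × 350 mL ÷ 5450 µg/mL = 0.816 mL
spectinomycin: V = C2·V2/C1 = 80.2 µg/mL × 350 mL ÷ 100000 µg/mL = 0.281 mL
L-tryptophan: 0.416 g/L × 0.35 L = 0.1456 g = 145.600 mg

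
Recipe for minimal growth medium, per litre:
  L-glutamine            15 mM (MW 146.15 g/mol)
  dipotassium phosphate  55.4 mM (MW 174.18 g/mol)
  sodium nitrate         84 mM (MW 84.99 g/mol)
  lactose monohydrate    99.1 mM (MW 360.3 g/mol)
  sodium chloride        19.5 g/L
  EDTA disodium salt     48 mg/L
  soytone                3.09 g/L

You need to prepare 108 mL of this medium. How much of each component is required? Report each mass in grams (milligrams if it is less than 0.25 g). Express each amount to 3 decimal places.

L-glutamine 236.763 mg; dipotassium phosphate 1.042 g; sodium nitrate 0.771 g; lactose monohydrate 3.856 g; sodium chloride 2.106 g; EDTA disodium salt 5.184 mg; soytone 0.334 g

Target volume = 108 mL = 0.108 L.
L-glutamine: 15 mmol/L × 146.15 mg/mmol × 0.108 L = 236.763 mg
dipotassium phosphate: 55.4 mmol/L × 174.18 g/mol × 0.108 L ÷ 1000 = 1.042 g
sodium nitrate: 84 mmol/L × 84.99 g/mol × 0.108 L ÷ 1000 = 0.771 g
lactose monohydrate: 99.1 mmol/L × 360.3 g/mol × 0.108 L ÷ 1000 = 3.856 g
sodium chloride: 19.5 g/L × 0.108 L = 2.106 g
EDTA disodium salt: 48 mg/L × 0.108 L = 5.184 mg
soytone: 3.09 g/L × 0.108 L = 0.334 g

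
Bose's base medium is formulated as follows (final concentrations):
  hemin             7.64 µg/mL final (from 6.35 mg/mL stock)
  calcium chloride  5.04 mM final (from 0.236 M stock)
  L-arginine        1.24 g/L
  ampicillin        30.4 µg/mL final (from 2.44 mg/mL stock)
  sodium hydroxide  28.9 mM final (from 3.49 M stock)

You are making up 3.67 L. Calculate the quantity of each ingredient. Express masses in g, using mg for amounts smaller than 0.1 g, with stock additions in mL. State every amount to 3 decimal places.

hemin 4.416 mL; calcium chloride 78.376 mL; L-arginine 4.551 g; ampicillin 45.725 mL; sodium hydroxide 30.391 mL

Working volume: 3.67 L.
hemin: dilute stock: 7.64 µg/mL × 3670 mL ÷ 6350 µg/mL = 4.416 mL
calcium chloride: V = C2·V2/C1 = 5.04 mM × 3670 mL ÷ 236 mM = 78.376 mL
L-arginine: 1.24 g/L × 3.67 L = 4.551 g
ampicillin: C1V1 = C2V2 → 30.4 µg/mL × 3670 mL ÷ 2440 µg/mL = 45.725 mL
sodium hydroxide: dilute stock: 28.9 mM × 3670 mL ÷ 3490 mM = 30.391 mL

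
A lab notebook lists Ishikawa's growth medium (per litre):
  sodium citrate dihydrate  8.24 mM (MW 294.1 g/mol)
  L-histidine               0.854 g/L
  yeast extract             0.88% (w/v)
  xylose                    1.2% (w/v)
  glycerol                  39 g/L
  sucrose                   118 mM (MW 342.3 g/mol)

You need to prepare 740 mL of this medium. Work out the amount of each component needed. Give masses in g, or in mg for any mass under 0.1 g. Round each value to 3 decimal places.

sodium citrate dihydrate 1.793 g; L-histidine 0.632 g; yeast extract 6.512 g; xylose 8.880 g; glycerol 28.860 g; sucrose 29.890 g

Target volume = 740 mL = 0.74 L.
sodium citrate dihydrate: 8.24 mmol/L × 294.1 g/mol × 0.74 L ÷ 1000 = 1.793 g
L-histidine: 0.854 g/L × 0.74 L = 0.632 g
yeast extract: 0.88% w/v = 8.8 g/L → 8.8 × 0.74 L = 6.512 g
xylose: 1.2% w/v = 12 g/L → 12 × 0.74 L = 8.880 g
glycerol: 39 g/L × 0.74 L = 28.860 g
sucrose: 118 mmol/L × 342.3 g/mol × 0.74 L ÷ 1000 = 29.890 g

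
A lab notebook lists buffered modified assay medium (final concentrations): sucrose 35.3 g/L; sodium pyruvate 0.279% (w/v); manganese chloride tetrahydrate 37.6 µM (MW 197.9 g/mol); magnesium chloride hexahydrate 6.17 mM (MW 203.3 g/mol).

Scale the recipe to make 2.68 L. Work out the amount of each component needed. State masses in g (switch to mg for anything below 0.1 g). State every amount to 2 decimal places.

sucrose 94.60 g; sodium pyruvate 7.48 g; manganese chloride tetrahydrate 19.94 mg; magnesium chloride hexahydrate 3.36 g

Scale factor relative to 1 L: 2.68.
sucrose: 35.3 g/L × 2.68 L = 94.60 g
sodium pyruvate: 0.279% w/v = 2.79 g/L → 2.79 × 2.68 L = 7.48 g
manganese chloride tetrahydrate: 37.6 µmol/L × 197.9 g/mol × 2.68 L ÷ 1000 = 19.94 mg
magnesium chloride hexahydrate: 6.17 mmol/L × 203.3 g/mol × 2.68 L ÷ 1000 = 3.36 g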